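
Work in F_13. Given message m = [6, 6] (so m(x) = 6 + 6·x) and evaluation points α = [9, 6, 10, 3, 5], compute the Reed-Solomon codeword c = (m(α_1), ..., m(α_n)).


c = [8, 3, 1, 11, 10]

Message polynomial: m(x) = 6 + 6·x (mod 13).
For each evaluation point α_i, compute m(α_i) mod 13:
  α_1 = 9: Horner steps 6 → 8, so m(9) = 8.
  α_2 = 6: Horner steps 6 → 3, so m(6) = 3.
  α_3 = 10: Horner steps 6 → 1, so m(10) = 1.
  α_4 = 3: Horner steps 6 → 11, so m(3) = 11.
  α_5 = 5: Horner steps 6 → 10, so m(5) = 10.
Codeword c = [8, 3, 1, 11, 10] ∈ F_13^5.


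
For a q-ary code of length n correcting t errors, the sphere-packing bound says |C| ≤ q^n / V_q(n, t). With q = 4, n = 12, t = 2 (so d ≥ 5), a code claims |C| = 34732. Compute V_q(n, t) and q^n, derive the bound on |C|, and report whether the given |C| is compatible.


V_q(n, t) = 631, q^n = 16777216, Hamming bound = 26588, |C| = 34732 > bound (violated).

Step 1: Compute V_q(n, t) = Σ_{j=0}^2 C(n, j) (q−1)^j.
  j = 0: C(12,0)·(3)^0 = 1·1 = 1.
  j = 1: C(12,1)·(3)^1 = 12·3 = 36.
  j = 2: C(12,2)·(3)^2 = 66·9 = 594.
  V_q(n, t) = 1 + 36 + 594 = 631.
Step 2: q^n = 4^12 = 16777216.
Step 3: Hamming bound ⌊q^n / V_q(n,t)⌋ = ⌊16777216/631⌋ = 26588.
Step 4: Compare |C| = 34732 to 26588: violated.
The claimed |C| lies above the Hamming bound, so no 4-ary code of length 12 with d ≥ 5 can have 34732 codewords.


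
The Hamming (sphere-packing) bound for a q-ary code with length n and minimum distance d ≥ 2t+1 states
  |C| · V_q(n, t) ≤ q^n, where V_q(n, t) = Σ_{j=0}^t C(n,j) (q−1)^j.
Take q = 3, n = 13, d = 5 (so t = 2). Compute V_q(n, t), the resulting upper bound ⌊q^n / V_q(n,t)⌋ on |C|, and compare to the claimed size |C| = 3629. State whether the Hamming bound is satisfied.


V_q(n, t) = 339, q^n = 1594323, Hamming bound = 4703, |C| = 3629 ≤ bound (satisfied).

Step 1: Compute V_q(n, t) = Σ_{j=0}^2 C(n, j) (q−1)^j.
  j = 0: C(13,0)·(2)^0 = 1·1 = 1.
  j = 1: C(13,1)·(2)^1 = 13·2 = 26.
  j = 2: C(13,2)·(2)^2 = 78·4 = 312.
  V_q(n, t) = 1 + 26 + 312 = 339.
Step 2: q^n = 3^13 = 1594323.
Step 3: Hamming bound ⌊q^n / V_q(n,t)⌋ = ⌊1594323/339⌋ = 4703.
Step 4: Compare |C| = 3629 to 4703: satisfied.
The claimed |C| lies below the Hamming bound.


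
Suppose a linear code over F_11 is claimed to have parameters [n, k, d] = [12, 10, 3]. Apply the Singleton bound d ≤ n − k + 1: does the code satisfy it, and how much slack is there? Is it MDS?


Singleton RHS = n − k + 1 = 3, slack = 0, bound satisfied, MDS.

Singleton bound: d ≤ n − k + 1.
Here n = 12, k = 10, so n − k + 1 = 3.
Given d = 3, check d ≤ 3: YES.
Slack = (n − k + 1) − d = 0.
The code is MDS (slack = 0).
Description: the claimed parameters are [12, 10, 3]_11; such a code would be MDS (meets Singleton bound).


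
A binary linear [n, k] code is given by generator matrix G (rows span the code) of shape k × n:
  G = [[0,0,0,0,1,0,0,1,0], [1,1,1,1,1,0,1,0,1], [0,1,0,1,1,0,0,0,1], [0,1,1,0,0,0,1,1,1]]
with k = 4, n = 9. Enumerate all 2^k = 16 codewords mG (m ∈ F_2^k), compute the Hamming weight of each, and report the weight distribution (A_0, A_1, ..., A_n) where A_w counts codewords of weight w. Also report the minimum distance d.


Weight distribution: A_0 = 1, A_2 = 2, A_3 = 2, A_4 = 5, A_5 = 4, A_7 = 2. Minimum distance d = 2.

Enumerate all 2^4 = 16 messages m ∈ F_2^4.
For each, compute codeword c = mG in F_2^9, then tally its weight.
  m = 0000 → c = 000000000, weight = 0.
  m = 1000 → c = 000010010, weight = 2.
  m = 0100 → c = 111110101, weight = 7.
  m = 1100 → c = 111100111, weight = 7.
  m = 0010 → c = 010110001, weight = 4.
  m = 1010 → c = 010100011, weight = 4.
  m = 0110 → c = 101000100, weight = 3.
  m = 1110 → c = 101010110, weight = 5.
  m = 0001 → c = 011000111, weight = 5.
  m = 1001 → c = 011010101, weight = 5.
  m = 0101 → c = 100110010, weight = 4.
  m = 1101 → c = 100100000, weight = 2.
  m = 0011 → c = 001110110, weight = 5.
  m = 1011 → c = 001100100, weight = 3.
  m = 0111 → c = 110000011, weight = 4.
  m = 1111 → c = 110010001, weight = 4.
Tally weights:
  weight 0: 1 codewords.
  weight 2: 2 codewords.
  weight 3: 2 codewords.
  weight 4: 5 codewords.
  weight 5: 4 codewords.
  weight 7: 2 codewords.
Minimum distance d = smallest w > 0 with A_w > 0 = 2.
Sanity: Σ A_w = 16 = 2^4 = 16 ✓.


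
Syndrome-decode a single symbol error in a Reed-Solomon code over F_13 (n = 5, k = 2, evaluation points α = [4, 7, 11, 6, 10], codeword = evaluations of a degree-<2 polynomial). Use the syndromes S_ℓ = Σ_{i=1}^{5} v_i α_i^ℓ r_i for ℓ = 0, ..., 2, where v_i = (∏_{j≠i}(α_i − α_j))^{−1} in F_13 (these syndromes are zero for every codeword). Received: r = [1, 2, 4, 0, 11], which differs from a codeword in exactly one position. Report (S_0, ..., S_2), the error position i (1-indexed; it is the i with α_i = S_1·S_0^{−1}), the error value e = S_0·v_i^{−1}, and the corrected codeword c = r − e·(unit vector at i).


S = (10, 5, 9), error at position 2, error magnitude e = 9, c = [1, 6, 4, 0, 11].

Step 1: column multipliers v_i = (∏_{j≠i}(α_i − α_j))^{−1} mod 13.
  i = 1 (α = 4): (4−7)(4−11)(4−6)(4−10) = (−3)·(−7)·(−2)·(−6) = 252 ≡ 5, so v_1 = 5^{−1} = 8 (mod 13).
  i = 2 (α = 7): (7−4)(7−11)(7−6)(7−10) = 3·(−4)·1·(−3) = 36 ≡ 10, so v_2 = 10^{−1} = 4 (mod 13).
  i = 3 (α = 11): (11−4)(11−7)(11−6)(11−10) = 7·4·5·1 = 140 ≡ 10, so v_3 = 10^{−1} = 4 (mod 13).
  i = 4 (α = 6): (6−4)(6−7)(6−11)(6−10) = 2·(−1)·(−5)·(−4) = −40 ≡ 12, so v_4 = 12^{−1} = 12 (mod 13).
  i = 5 (α = 10): (10−4)(10−7)(10−11)(10−6) = 6·3·(−1)·4 = −72 ≡ 6, so v_5 = 6^{−1} = 11 (mod 13).
  v = [8, 4, 4, 12, 11].
Step 2: syndromes of r = [1, 2, 4, 0, 11] (all sums mod 13).
  S_0 = Σ v_i r_i = 8·1 + 4·2 + 4·4 + 12·0 + 11·11 = 153 ≡ 10.
  S_1 = Σ v_i α_i r_i = 8·4·1 + 4·7·2 + 4·11·4 + 12·6·0 + 11·10·11 = 1474 ≡ 5.
  α_i^2 mod 13 = [3, 10, 4, 10, 9].
  S_2 = Σ v_i α_i^2 r_i = 8·3·1 + 4·10·2 + 4·4·4 + 12·10·0 + 11·9·11 = 1257 ≡ 9.
  S = (10, 5, 9) ≠ 0, so r is not a codeword (an error is present).
Step 3: locate the error. For a single error e at position i, S_ℓ = v_i·e·α_i^ℓ, so α_err = S_1/S_0.
  S_0^{−1} = 10^{−1} = 4 (mod 13), so α_err = 5·4 = 20 ≡ 7 = α_2. Error position i = 2.
  Consistency check: S_2/S_1 = 9·8 = 72 ≡ 7 = α_err ✓ (single-error assumption holds).
Step 4: error magnitude e = S_0/v_2 = S_0·∏_{j≠2}(α_2 − α_j) = 10·10 = 100 ≡ 9 (mod 13).
Step 5: correct position 2: c_2 = r_2 − e = 2 − 9 ≡ 6 (mod 13). Hence c = [1, 6, 4, 0, 11].
  Check: interpolating c through the α_i gives m(x) = 3 + 6·x (degree < 2) with m(α_i) = c_i for every i, so c is indeed a codeword.


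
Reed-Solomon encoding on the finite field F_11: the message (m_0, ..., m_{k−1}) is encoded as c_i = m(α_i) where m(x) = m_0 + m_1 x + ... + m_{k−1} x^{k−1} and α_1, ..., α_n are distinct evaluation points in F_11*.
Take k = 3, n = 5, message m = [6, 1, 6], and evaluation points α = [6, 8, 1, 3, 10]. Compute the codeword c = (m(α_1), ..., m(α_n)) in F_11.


c = [8, 2, 2, 8, 0]

Message polynomial: m(x) = 6 + 1·x + 6·x^2 (mod 11).
For each evaluation point α_i, compute m(α_i) mod 11:
  α_1 = 6: Horner steps 6 → 4 → 8, so m(6) = 8.
  α_2 = 8: Horner steps 6 → 5 → 2, so m(8) = 2.
  α_3 = 1: Horner steps 6 → 7 → 2, so m(1) = 2.
  α_4 = 3: Horner steps 6 → 8 → 8, so m(3) = 8.
  α_5 = 10: Horner steps 6 → 6 → 0, so m(10) = 0.
Codeword c = [8, 2, 2, 8, 0] ∈ F_11^5.


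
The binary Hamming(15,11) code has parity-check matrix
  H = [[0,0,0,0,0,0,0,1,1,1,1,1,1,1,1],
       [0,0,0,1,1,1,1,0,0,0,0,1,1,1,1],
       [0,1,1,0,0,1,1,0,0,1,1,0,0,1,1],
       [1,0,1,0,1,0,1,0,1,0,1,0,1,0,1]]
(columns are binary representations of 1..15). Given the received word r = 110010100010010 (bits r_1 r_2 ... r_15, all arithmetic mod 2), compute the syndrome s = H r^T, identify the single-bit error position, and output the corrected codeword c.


s = (0, 1, 0, 0)^T, error position = 4, corrected codeword c = 110110100010010

Compute s = H r^T mod 2 one row at a time:
  s_1 = 0 + 0 + 0 + 1 + 0 + 0 + 1 + 0 = 2 ≡ 0 (mod 2).
  s_2 = 0 + 1 + 0 + 1 + 0 + 0 + 1 + 0 = 3 ≡ 1 (mod 2).
  s_3 = 1 + 0 + 0 + 1 + 0 + 1 + 1 + 0 = 4 ≡ 0 (mod 2).
  s_4 = 1 + 0 + 1 + 1 + 0 + 1 + 0 + 0 = 4 ≡ 0 (mod 2).
s = (0, 1, 0, 0)^T — this equals column 4 of H (binary 0100), so error is at position 4.
Correct: flip bit 4 of r = 110010100010010 to get c = 110110100010010.


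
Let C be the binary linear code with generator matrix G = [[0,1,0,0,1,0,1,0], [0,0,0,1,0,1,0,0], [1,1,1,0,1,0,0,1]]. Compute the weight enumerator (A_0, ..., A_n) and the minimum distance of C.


Weight distribution: A_0 = 1, A_2 = 1, A_3 = 1, A_4 = 1, A_5 = 2, A_6 = 1, A_7 = 1. Minimum distance d = 2.

Enumerate all 2^3 = 8 messages m ∈ F_2^3.
For each, compute codeword c = mG in F_2^8, then tally its weight.
  m = 000 → c = 00000000, weight = 0.
  m = 100 → c = 01001010, weight = 3.
  m = 010 → c = 00010100, weight = 2.
  m = 110 → c = 01011110, weight = 5.
  m = 001 → c = 11101001, weight = 5.
  m = 101 → c = 10100011, weight = 4.
  m = 011 → c = 11111101, weight = 7.
  m = 111 → c = 10110111, weight = 6.
Tally weights:
  weight 0: 1 codewords.
  weight 2: 1 codewords.
  weight 3: 1 codewords.
  weight 4: 1 codewords.
  weight 5: 2 codewords.
  weight 6: 1 codewords.
  weight 7: 1 codewords.
Minimum distance d = smallest w > 0 with A_w > 0 = 2.
Sanity: Σ A_w = 8 = 2^3 = 8 ✓.


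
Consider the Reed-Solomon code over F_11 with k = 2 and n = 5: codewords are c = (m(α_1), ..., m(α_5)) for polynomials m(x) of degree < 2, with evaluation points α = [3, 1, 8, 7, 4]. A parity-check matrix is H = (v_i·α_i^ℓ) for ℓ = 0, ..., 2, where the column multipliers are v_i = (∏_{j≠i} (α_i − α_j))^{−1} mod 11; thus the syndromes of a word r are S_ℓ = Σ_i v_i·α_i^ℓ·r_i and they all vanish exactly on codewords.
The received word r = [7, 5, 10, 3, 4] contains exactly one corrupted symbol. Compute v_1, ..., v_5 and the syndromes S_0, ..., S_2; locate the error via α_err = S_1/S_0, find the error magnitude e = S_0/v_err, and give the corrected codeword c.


S = (8, 2, 6), error at position 1, error magnitude e = 10, c = [8, 5, 10, 3, 4].

Step 1: column multipliers v_i = (∏_{j≠i}(α_i − α_j))^{−1} mod 11.
  i = 1 (α = 3): (3−1)(3−8)(3−7)(3−4) = 2·(−5)·(−4)·(−1) = −40 ≡ 4, so v_1 = 4^{−1} = 3 (mod 11).
  i = 2 (α = 1): (1−3)(1−8)(1−7)(1−4) = (−2)·(−7)·(−6)·(−3) = 252 ≡ 10, so v_2 = 10^{−1} = 10 (mod 11).
  i = 3 (α = 8): (8−3)(8−1)(8−7)(8−4) = 5·7·1·4 = 140 ≡ 8, so v_3 = 8^{−1} = 7 (mod 11).
  i = 4 (α = 7): (7−3)(7−1)(7−8)(7−4) = 4·6·(−1)·3 = −72 ≡ 5, so v_4 = 5^{−1} = 9 (mod 11).
  i = 5 (α = 4): (4−3)(4−1)(4−8)(4−7) = 1·3·(−4)·(−3) = 36 ≡ 3, so v_5 = 3^{−1} = 4 (mod 11).
  v = [3, 10, 7, 9, 4].
Step 2: syndromes of r = [7, 5, 10, 3, 4] (all sums mod 11).
  S_0 = Σ v_i r_i = 3·7 + 10·5 + 7·10 + 9·3 + 4·4 = 184 ≡ 8.
  S_1 = Σ v_i α_i r_i = 3·3·7 + 10·1·5 + 7·8·10 + 9·7·3 + 4·4·4 = 926 ≡ 2.
  α_i^2 mod 11 = [9, 1, 9, 5, 5].
  S_2 = Σ v_i α_i^2 r_i = 3·9·7 + 10·1·5 + 7·9·10 + 9·5·3 + 4·5·4 = 1084 ≡ 6.
  S = (8, 2, 6) ≠ 0, so r is not a codeword (an error is present).
Step 3: locate the error. For a single error e at position i, S_ℓ = v_i·e·α_i^ℓ, so α_err = S_1/S_0.
  S_0^{−1} = 8^{−1} = 7 (mod 11), so α_err = 2·7 = 14 ≡ 3 = α_1. Error position i = 1.
  Consistency check: S_2/S_1 = 6·6 = 36 ≡ 3 = α_err ✓ (single-error assumption holds).
Step 4: error magnitude e = S_0/v_1 = S_0·∏_{j≠1}(α_1 − α_j) = 8·4 = 32 ≡ 10 (mod 11).
Step 5: correct position 1: c_1 = r_1 − e = 7 − 10 ≡ 8 (mod 11). Hence c = [8, 5, 10, 3, 4].
  Check: interpolating c through the α_i gives m(x) = 9 + 7·x (degree < 2) with m(α_i) = c_i for every i, so c is indeed a codeword.


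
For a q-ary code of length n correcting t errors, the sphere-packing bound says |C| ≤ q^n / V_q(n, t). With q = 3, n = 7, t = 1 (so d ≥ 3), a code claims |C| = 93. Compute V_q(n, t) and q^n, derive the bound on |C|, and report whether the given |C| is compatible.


V_q(n, t) = 15, q^n = 2187, Hamming bound = 145, |C| = 93 ≤ bound (satisfied).

Step 1: Compute V_q(n, t) = Σ_{j=0}^1 C(n, j) (q−1)^j.
  j = 0: C(7,0)·(2)^0 = 1·1 = 1.
  j = 1: C(7,1)·(2)^1 = 7·2 = 14.
  V_q(n, t) = 1 + 14 = 15.
Step 2: q^n = 3^7 = 2187.
Step 3: Hamming bound ⌊q^n / V_q(n,t)⌋ = ⌊2187/15⌋ = 145.
Step 4: Compare |C| = 93 to 145: satisfied.
The claimed |C| lies below the Hamming bound.


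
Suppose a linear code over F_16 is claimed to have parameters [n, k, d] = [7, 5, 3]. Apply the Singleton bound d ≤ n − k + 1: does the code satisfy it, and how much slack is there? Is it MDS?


Singleton RHS = n − k + 1 = 3, slack = 0, bound satisfied, MDS.

Singleton bound: d ≤ n − k + 1.
Here n = 7, k = 5, so n − k + 1 = 3.
Given d = 3, check d ≤ 3: YES.
Slack = (n − k + 1) − d = 0.
The code is MDS (slack = 0).
Description: the claimed parameters are [7, 5, 3]_16; such a code would be MDS (meets Singleton bound).


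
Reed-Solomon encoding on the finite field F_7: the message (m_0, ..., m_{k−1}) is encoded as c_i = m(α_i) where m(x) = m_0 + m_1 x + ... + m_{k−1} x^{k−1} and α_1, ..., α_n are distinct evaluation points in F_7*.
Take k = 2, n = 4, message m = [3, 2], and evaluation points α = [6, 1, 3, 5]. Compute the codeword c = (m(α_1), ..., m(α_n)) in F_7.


c = [1, 5, 2, 6]

Message polynomial: m(x) = 3 + 2·x (mod 7).
For each evaluation point α_i, compute m(α_i) mod 7:
  α_1 = 6: Horner steps 2 → 1, so m(6) = 1.
  α_2 = 1: Horner steps 2 → 5, so m(1) = 5.
  α_3 = 3: Horner steps 2 → 2, so m(3) = 2.
  α_4 = 5: Horner steps 2 → 6, so m(5) = 6.
Codeword c = [1, 5, 2, 6] ∈ F_7^4.


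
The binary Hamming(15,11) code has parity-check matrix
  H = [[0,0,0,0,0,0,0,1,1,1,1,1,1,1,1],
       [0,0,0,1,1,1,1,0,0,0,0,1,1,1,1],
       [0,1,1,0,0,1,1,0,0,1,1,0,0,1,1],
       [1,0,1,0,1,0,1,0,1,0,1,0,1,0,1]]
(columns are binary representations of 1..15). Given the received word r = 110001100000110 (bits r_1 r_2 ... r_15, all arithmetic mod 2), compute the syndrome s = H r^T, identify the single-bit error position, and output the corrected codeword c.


s = (0, 0, 0, 1)^T, error position = 1, corrected codeword c = 010001100000110

Compute s = H r^T mod 2 one row at a time:
  s_1 = 0 + 0 + 0 + 0 + 0 + 1 + 1 + 0 = 2 ≡ 0 (mod 2).
  s_2 = 0 + 0 + 1 + 1 + 0 + 1 + 1 + 0 = 4 ≡ 0 (mod 2).
  s_3 = 1 + 0 + 1 + 1 + 0 + 0 + 1 + 0 = 4 ≡ 0 (mod 2).
  s_4 = 1 + 0 + 0 + 1 + 0 + 0 + 1 + 0 = 3 ≡ 1 (mod 2).
s = (0, 0, 0, 1)^T — this equals column 1 of H (binary 0001), so error is at position 1.
Correct: flip bit 1 of r = 110001100000110 to get c = 010001100000110.


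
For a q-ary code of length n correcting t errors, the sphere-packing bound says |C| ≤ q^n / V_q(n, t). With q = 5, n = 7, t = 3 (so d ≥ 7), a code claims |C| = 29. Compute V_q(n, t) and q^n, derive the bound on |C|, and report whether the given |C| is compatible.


V_q(n, t) = 2605, q^n = 78125, Hamming bound = 29, |C| = 29 ≤ bound (satisfied).

Step 1: Compute V_q(n, t) = Σ_{j=0}^3 C(n, j) (q−1)^j.
  j = 0: C(7,0)·(4)^0 = 1·1 = 1.
  j = 1: C(7,1)·(4)^1 = 7·4 = 28.
  j = 2: C(7,2)·(4)^2 = 21·16 = 336.
  j = 3: C(7,3)·(4)^3 = 35·64 = 2240.
  V_q(n, t) = 1 + 28 + 336 + 2240 = 2605.
Step 2: q^n = 5^7 = 78125.
Step 3: Hamming bound ⌊q^n / V_q(n,t)⌋ = ⌊78125/2605⌋ = 29.
Step 4: Compare |C| = 29 to 29: satisfied.
The claimed |C| lies at the Hamming bound (tight).


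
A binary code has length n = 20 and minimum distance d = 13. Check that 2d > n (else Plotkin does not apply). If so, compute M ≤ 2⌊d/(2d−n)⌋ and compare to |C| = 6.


Plotkin bound M ≤ 4; given |C| = 6 > bound (violated).

Check applicability: 2d = 26, n = 20.
2d − n = 6 > 0, so Plotkin applies.
Compute d/(2d−n) = 13/6 ≈ 2.1667.
⌊d/(2d−n)⌋ = 2.
Plotkin bound: M ≤ 2·2 = 4.
Given |C| = 6, check: VIOLATED.
This |C| is above the Plotkin bound, so no binary code with n = 20, d = 13 and 6 codewords exists.


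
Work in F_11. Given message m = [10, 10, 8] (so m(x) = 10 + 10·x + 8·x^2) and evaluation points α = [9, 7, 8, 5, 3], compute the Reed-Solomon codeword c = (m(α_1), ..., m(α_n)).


c = [0, 10, 8, 7, 2]

Message polynomial: m(x) = 10 + 10·x + 8·x^2 (mod 11).
For each evaluation point α_i, compute m(α_i) mod 11:
  α_1 = 9: Horner steps 8 → 5 → 0, so m(9) = 0.
  α_2 = 7: Horner steps 8 → 0 → 10, so m(7) = 10.
  α_3 = 8: Horner steps 8 → 8 → 8, so m(8) = 8.
  α_4 = 5: Horner steps 8 → 6 → 7, so m(5) = 7.
  α_5 = 3: Horner steps 8 → 1 → 2, so m(3) = 2.
Codeword c = [0, 10, 8, 7, 2] ∈ F_11^5.


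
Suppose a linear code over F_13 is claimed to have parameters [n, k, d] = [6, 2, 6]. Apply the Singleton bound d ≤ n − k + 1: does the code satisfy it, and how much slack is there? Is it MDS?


Singleton RHS = n − k + 1 = 5, slack = -1, bound violated (no such code; not MDS).

Singleton bound: d ≤ n − k + 1.
Here n = 6, k = 2, so n − k + 1 = 5.
Given d = 6, check d ≤ 5: NO.
Slack = (n − k + 1) − d = -1.
The slack is negative: d = 6 exceeds n − k + 1 = 5 by 1, so the Singleton bound is violated and no linear [6, 2, 6]_13 code can exist. In particular it is not MDS (MDS requires d = n − k + 1 exactly).
Description: the claimed parameters are [6, 2, 6]_13; such a code would be impossible (violates the Singleton bound).


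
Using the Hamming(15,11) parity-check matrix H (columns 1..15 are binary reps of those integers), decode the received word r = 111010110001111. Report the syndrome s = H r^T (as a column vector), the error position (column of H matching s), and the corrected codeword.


s = (1, 0, 1, 0)^T, error position = 10, corrected codeword c = 111010110101111

Compute s = H r^T mod 2 one row at a time:
  s_1 = 1 + 0 + 0 + 0 + 1 + 1 + 1 + 1 = 5 ≡ 1 (mod 2).
  s_2 = 0 + 1 + 0 + 1 + 1 + 1 + 1 + 1 = 6 ≡ 0 (mod 2).
  s_3 = 1 + 1 + 0 + 1 + 0 + 0 + 1 + 1 = 5 ≡ 1 (mod 2).
  s_4 = 1 + 1 + 1 + 1 + 0 + 0 + 1 + 1 = 6 ≡ 0 (mod 2).
s = (1, 0, 1, 0)^T — this equals column 10 of H (binary 1010), so error is at position 10.
Correct: flip bit 10 of r = 111010110001111 to get c = 111010110101111.


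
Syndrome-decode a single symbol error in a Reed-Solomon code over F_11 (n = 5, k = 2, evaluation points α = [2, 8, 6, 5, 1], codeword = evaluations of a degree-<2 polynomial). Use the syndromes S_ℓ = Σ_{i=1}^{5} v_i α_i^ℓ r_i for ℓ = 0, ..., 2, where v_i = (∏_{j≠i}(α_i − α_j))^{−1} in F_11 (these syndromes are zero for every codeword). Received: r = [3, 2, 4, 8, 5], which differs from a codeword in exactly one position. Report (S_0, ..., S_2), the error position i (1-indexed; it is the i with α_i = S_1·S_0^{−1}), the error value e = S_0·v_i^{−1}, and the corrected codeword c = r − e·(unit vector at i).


S = (5, 8, 4), error at position 3, error magnitude e = 9, c = [3, 2, 6, 8, 5].

Step 1: column multipliers v_i = (∏_{j≠i}(α_i − α_j))^{−1} mod 11.
  i = 1 (α = 2): (2−8)(2−6)(2−5)(2−1) = (−6)·(−4)·(−3)·1 = −72 ≡ 5, so v_1 = 5^{−1} = 9 (mod 11).
  i = 2 (α = 8): (8−2)(8−6)(8−5)(8−1) = 6·2·3·7 = 252 ≡ 10, so v_2 = 10^{−1} = 10 (mod 11).
  i = 3 (α = 6): (6−2)(6−8)(6−5)(6−1) = 4·(−2)·1·5 = −40 ≡ 4, so v_3 = 4^{−1} = 3 (mod 11).
  i = 4 (α = 5): (5−2)(5−8)(5−6)(5−1) = 3·(−3)·(−1)·4 = 36 ≡ 3, so v_4 = 3^{−1} = 4 (mod 11).
  i = 5 (α = 1): (1−2)(1−8)(1−6)(1−5) = (−1)·(−7)·(−5)·(−4) = 140 ≡ 8, so v_5 = 8^{−1} = 7 (mod 11).
  v = [9, 10, 3, 4, 7].
Step 2: syndromes of r = [3, 2, 4, 8, 5] (all sums mod 11).
  S_0 = Σ v_i r_i = 9·3 + 10·2 + 3·4 + 4·8 + 7·5 = 126 ≡ 5.
  S_1 = Σ v_i α_i r_i = 9·2·3 + 10·8·2 + 3·6·4 + 4·5·8 + 7·1·5 = 481 ≡ 8.
  α_i^2 mod 11 = [4, 9, 3, 3, 1].
  S_2 = Σ v_i α_i^2 r_i = 9·4·3 + 10·9·2 + 3·3·4 + 4·3·8 + 7·1·5 = 455 ≡ 4.
  S = (5, 8, 4) ≠ 0, so r is not a codeword (an error is present).
Step 3: locate the error. For a single error e at position i, S_ℓ = v_i·e·α_i^ℓ, so α_err = S_1/S_0.
  S_0^{−1} = 5^{−1} = 9 (mod 11), so α_err = 8·9 = 72 ≡ 6 = α_3. Error position i = 3.
  Consistency check: S_2/S_1 = 4·7 = 28 ≡ 6 = α_err ✓ (single-error assumption holds).
Step 4: error magnitude e = S_0/v_3 = S_0·∏_{j≠3}(α_3 − α_j) = 5·4 = 20 ≡ 9 (mod 11).
Step 5: correct position 3: c_3 = r_3 − e = 4 − 9 ≡ 6 (mod 11). Hence c = [3, 2, 6, 8, 5].
  Check: interpolating c through the α_i gives m(x) = 7 + 9·x (degree < 2) with m(α_i) = c_i for every i, so c is indeed a codeword.


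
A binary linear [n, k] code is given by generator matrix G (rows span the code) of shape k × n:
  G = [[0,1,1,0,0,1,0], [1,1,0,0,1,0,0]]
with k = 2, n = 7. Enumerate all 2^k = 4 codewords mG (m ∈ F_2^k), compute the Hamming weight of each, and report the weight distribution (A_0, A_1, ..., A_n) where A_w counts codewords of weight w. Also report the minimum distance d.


Weight distribution: A_0 = 1, A_3 = 2, A_4 = 1. Minimum distance d = 3.

Enumerate all 2^2 = 4 messages m ∈ F_2^2.
For each, compute codeword c = mG in F_2^7, then tally its weight.
  m = 00 → c = 0000000, weight = 0.
  m = 10 → c = 0110010, weight = 3.
  m = 01 → c = 1100100, weight = 3.
  m = 11 → c = 1010110, weight = 4.
Tally weights:
  weight 0: 1 codewords.
  weight 3: 2 codewords.
  weight 4: 1 codewords.
Minimum distance d = smallest w > 0 with A_w > 0 = 3.
Sanity: Σ A_w = 4 = 2^2 = 4 ✓.


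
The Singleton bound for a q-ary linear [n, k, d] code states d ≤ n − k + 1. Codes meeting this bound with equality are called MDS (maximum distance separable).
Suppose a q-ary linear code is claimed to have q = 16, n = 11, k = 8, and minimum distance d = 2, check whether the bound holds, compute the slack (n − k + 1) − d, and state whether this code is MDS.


Singleton RHS = n − k + 1 = 4, slack = 2, bound satisfied, not MDS.

Singleton bound: d ≤ n − k + 1.
Here n = 11, k = 8, so n − k + 1 = 4.
Given d = 2, check d ≤ 4: YES.
Slack = (n − k + 1) − d = 2.
The code is NOT MDS (slack = 2 > 0).
Description: the claimed parameters are [11, 8, 2]_16; such a code would be non-MDS.


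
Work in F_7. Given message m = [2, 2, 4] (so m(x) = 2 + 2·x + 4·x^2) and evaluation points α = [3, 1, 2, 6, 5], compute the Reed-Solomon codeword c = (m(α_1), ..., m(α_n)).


c = [2, 1, 1, 4, 0]

Message polynomial: m(x) = 2 + 2·x + 4·x^2 (mod 7).
For each evaluation point α_i, compute m(α_i) mod 7:
  α_1 = 3: Horner steps 4 → 0 → 2, so m(3) = 2.
  α_2 = 1: Horner steps 4 → 6 → 1, so m(1) = 1.
  α_3 = 2: Horner steps 4 → 3 → 1, so m(2) = 1.
  α_4 = 6: Horner steps 4 → 5 → 4, so m(6) = 4.
  α_5 = 5: Horner steps 4 → 1 → 0, so m(5) = 0.
Codeword c = [2, 1, 1, 4, 0] ∈ F_7^5.


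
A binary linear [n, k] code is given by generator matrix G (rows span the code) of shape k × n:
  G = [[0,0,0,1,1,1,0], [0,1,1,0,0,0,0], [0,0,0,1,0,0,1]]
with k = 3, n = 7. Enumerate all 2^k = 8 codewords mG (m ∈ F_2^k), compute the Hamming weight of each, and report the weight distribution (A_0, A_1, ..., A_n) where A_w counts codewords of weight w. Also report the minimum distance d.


Weight distribution: A_0 = 1, A_2 = 2, A_3 = 2, A_4 = 1, A_5 = 2. Minimum distance d = 2.

Enumerate all 2^3 = 8 messages m ∈ F_2^3.
For each, compute codeword c = mG in F_2^7, then tally its weight.
  m = 000 → c = 0000000, weight = 0.
  m = 100 → c = 0001110, weight = 3.
  m = 010 → c = 0110000, weight = 2.
  m = 110 → c = 0111110, weight = 5.
  m = 001 → c = 0001001, weight = 2.
  m = 101 → c = 0000111, weight = 3.
  m = 011 → c = 0111001, weight = 4.
  m = 111 → c = 0110111, weight = 5.
Tally weights:
  weight 0: 1 codewords.
  weight 2: 2 codewords.
  weight 3: 2 codewords.
  weight 4: 1 codewords.
  weight 5: 2 codewords.
Minimum distance d = smallest w > 0 with A_w > 0 = 2.
Sanity: Σ A_w = 8 = 2^3 = 8 ✓.


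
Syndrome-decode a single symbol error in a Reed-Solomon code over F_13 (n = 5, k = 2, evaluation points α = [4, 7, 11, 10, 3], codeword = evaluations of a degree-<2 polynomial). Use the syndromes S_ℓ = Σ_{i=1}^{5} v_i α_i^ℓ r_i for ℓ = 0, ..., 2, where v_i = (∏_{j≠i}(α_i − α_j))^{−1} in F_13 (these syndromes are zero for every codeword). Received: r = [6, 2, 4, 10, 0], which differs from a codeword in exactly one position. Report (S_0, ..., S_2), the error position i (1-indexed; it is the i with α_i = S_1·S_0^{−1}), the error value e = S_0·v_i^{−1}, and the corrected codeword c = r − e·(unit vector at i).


S = (3, 12, 9), error at position 1, error magnitude e = 12, c = [7, 2, 4, 10, 0].

Step 1: column multipliers v_i = (∏_{j≠i}(α_i − α_j))^{−1} mod 13.
  i = 1 (α = 4): (4−7)(4−11)(4−10)(4−3) = (−3)·(−7)·(−6)·1 = −126 ≡ 4, so v_1 = 4^{−1} = 10 (mod 13).
  i = 2 (α = 7): (7−4)(7−11)(7−10)(7−3) = 3·(−4)·(−3)·4 = 144 ≡ 1, so v_2 = 1^{−1} = 1 (mod 13).
  i = 3 (α = 11): (11−4)(11−7)(11−10)(11−3) = 7·4·1·8 = 224 ≡ 3, so v_3 = 3^{−1} = 9 (mod 13).
  i = 4 (α = 10): (10−4)(10−7)(10−11)(10−3) = 6·3·(−1)·7 = −126 ≡ 4, so v_4 = 4^{−1} = 10 (mod 13).
  i = 5 (α = 3): (3−4)(3−7)(3−11)(3−10) = (−1)·(−4)·(−8)·(−7) = 224 ≡ 3, so v_5 = 3^{−1} = 9 (mod 13).
  v = [10, 1, 9, 10, 9].
Step 2: syndromes of r = [6, 2, 4, 10, 0] (all sums mod 13).
  S_0 = Σ v_i r_i = 10·6 + 1·2 + 9·4 + 10·10 + 9·0 = 198 ≡ 3.
  S_1 = Σ v_i α_i r_i = 10·4·6 + 1·7·2 + 9·11·4 + 10·10·10 + 9·3·0 = 1650 ≡ 12.
  α_i^2 mod 13 = [3, 10, 4, 9, 9].
  S_2 = Σ v_i α_i^2 r_i = 10·3·6 + 1·10·2 + 9·4·4 + 10·9·10 + 9·9·0 = 1244 ≡ 9.
  S = (3, 12, 9) ≠ 0, so r is not a codeword (an error is present).
Step 3: locate the error. For a single error e at position i, S_ℓ = v_i·e·α_i^ℓ, so α_err = S_1/S_0.
  S_0^{−1} = 3^{−1} = 9 (mod 13), so α_err = 12·9 = 108 ≡ 4 = α_1. Error position i = 1.
  Consistency check: S_2/S_1 = 9·12 = 108 ≡ 4 = α_err ✓ (single-error assumption holds).
Step 4: error magnitude e = S_0/v_1 = S_0·∏_{j≠1}(α_1 − α_j) = 3·4 = 12 ≡ 12 (mod 13).
Step 5: correct position 1: c_1 = r_1 − e = 6 − 12 ≡ 7 (mod 13). Hence c = [7, 2, 4, 10, 0].
  Check: interpolating c through the α_i gives m(x) = 5 + 7·x (degree < 2) with m(α_i) = c_i for every i, so c is indeed a codeword.


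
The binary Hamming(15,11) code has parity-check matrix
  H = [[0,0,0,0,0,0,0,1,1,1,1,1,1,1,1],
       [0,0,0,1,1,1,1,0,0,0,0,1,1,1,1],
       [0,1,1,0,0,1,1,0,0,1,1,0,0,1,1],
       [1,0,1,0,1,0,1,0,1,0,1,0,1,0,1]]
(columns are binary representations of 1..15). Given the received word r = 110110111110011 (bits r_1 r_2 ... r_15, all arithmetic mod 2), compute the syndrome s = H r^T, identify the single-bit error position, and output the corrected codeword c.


s = (0, 1, 0, 0)^T, error position = 4, corrected codeword c = 110010111110011

Compute s = H r^T mod 2 one row at a time:
  s_1 = 1 + 1 + 1 + 1 + 0 + 0 + 1 + 1 = 6 ≡ 0 (mod 2).
  s_2 = 1 + 1 + 0 + 1 + 0 + 0 + 1 + 1 = 5 ≡ 1 (mod 2).
  s_3 = 1 + 0 + 0 + 1 + 1 + 1 + 1 + 1 = 6 ≡ 0 (mod 2).
  s_4 = 1 + 0 + 1 + 1 + 1 + 1 + 0 + 1 = 6 ≡ 0 (mod 2).
s = (0, 1, 0, 0)^T — this equals column 4 of H (binary 0100), so error is at position 4.
Correct: flip bit 4 of r = 110110111110011 to get c = 110010111110011.


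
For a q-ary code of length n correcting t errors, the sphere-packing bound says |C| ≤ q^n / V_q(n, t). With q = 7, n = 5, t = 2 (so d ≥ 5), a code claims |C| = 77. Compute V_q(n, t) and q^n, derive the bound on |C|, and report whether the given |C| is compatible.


V_q(n, t) = 391, q^n = 16807, Hamming bound = 42, |C| = 77 > bound (violated).

Step 1: Compute V_q(n, t) = Σ_{j=0}^2 C(n, j) (q−1)^j.
  j = 0: C(5,0)·(6)^0 = 1·1 = 1.
  j = 1: C(5,1)·(6)^1 = 5·6 = 30.
  j = 2: C(5,2)·(6)^2 = 10·36 = 360.
  V_q(n, t) = 1 + 30 + 360 = 391.
Step 2: q^n = 7^5 = 16807.
Step 3: Hamming bound ⌊q^n / V_q(n,t)⌋ = ⌊16807/391⌋ = 42.
Step 4: Compare |C| = 77 to 42: violated.
The claimed |C| lies above the Hamming bound, so no 7-ary code of length 5 with d ≥ 5 can have 77 codewords.


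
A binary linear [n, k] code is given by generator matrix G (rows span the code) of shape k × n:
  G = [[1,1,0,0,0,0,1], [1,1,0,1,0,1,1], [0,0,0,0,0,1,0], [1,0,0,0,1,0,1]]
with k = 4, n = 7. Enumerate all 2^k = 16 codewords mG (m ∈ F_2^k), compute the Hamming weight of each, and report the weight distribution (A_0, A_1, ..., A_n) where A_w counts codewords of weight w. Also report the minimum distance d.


Weight distribution: A_0 = 1, A_1 = 2, A_2 = 2, A_3 = 4, A_4 = 5, A_5 = 2. Minimum distance d = 1.

Enumerate all 2^4 = 16 messages m ∈ F_2^4.
For each, compute codeword c = mG in F_2^7, then tally its weight.
  m = 0000 → c = 0000000, weight = 0.
  m = 1000 → c = 1100001, weight = 3.
  m = 0100 → c = 1101011, weight = 5.
  m = 1100 → c = 0001010, weight = 2.
  m = 0010 → c = 0000010, weight = 1.
  m = 1010 → c = 1100011, weight = 4.
  m = 0110 → c = 1101001, weight = 4.
  m = 1110 → c = 0001000, weight = 1.
  m = 0001 → c = 1000101, weight = 3.
  m = 1001 → c = 0100100, weight = 2.
  m = 0101 → c = 0101110, weight = 4.
  m = 1101 → c = 1001111, weight = 5.
  m = 0011 → c = 1000111, weight = 4.
  m = 1011 → c = 0100110, weight = 3.
  m = 0111 → c = 0101100, weight = 3.
  m = 1111 → c = 1001101, weight = 4.
Tally weights:
  weight 0: 1 codewords.
  weight 1: 2 codewords.
  weight 2: 2 codewords.
  weight 3: 4 codewords.
  weight 4: 5 codewords.
  weight 5: 2 codewords.
Minimum distance d = smallest w > 0 with A_w > 0 = 1.
Sanity: Σ A_w = 16 = 2^4 = 16 ✓.


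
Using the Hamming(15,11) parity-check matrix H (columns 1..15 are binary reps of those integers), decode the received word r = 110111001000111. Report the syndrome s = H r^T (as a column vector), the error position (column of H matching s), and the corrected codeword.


s = (0, 0, 0, 1)^T, error position = 1, corrected codeword c = 010111001000111

Compute s = H r^T mod 2 one row at a time:
  s_1 = 0 + 1 + 0 + 0 + 0 + 1 + 1 + 1 = 4 ≡ 0 (mod 2).
  s_2 = 1 + 1 + 1 + 0 + 0 + 1 + 1 + 1 = 6 ≡ 0 (mod 2).
  s_3 = 1 + 0 + 1 + 0 + 0 + 0 + 1 + 1 = 4 ≡ 0 (mod 2).
  s_4 = 1 + 0 + 1 + 0 + 1 + 0 + 1 + 1 = 5 ≡ 1 (mod 2).
s = (0, 0, 0, 1)^T — this equals column 1 of H (binary 0001), so error is at position 1.
Correct: flip bit 1 of r = 110111001000111 to get c = 010111001000111.


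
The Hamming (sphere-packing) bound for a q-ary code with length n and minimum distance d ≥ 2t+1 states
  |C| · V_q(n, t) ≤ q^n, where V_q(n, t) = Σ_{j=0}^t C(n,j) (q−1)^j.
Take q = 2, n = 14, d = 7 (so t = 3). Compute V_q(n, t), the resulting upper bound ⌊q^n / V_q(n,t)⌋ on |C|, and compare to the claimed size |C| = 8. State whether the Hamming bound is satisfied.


V_q(n, t) = 470, q^n = 16384, Hamming bound = 34, |C| = 8 ≤ bound (satisfied).

Step 1: Compute V_q(n, t) = Σ_{j=0}^3 C(n, j) (q−1)^j.
  j = 0: C(14,0)·(1)^0 = 1·1 = 1.
  j = 1: C(14,1)·(1)^1 = 14·1 = 14.
  j = 2: C(14,2)·(1)^2 = 91·1 = 91.
  j = 3: C(14,3)·(1)^3 = 364·1 = 364.
  V_q(n, t) = 1 + 14 + 91 + 364 = 470.
Step 2: q^n = 2^14 = 16384.
Step 3: Hamming bound ⌊q^n / V_q(n,t)⌋ = ⌊16384/470⌋ = 34.
Step 4: Compare |C| = 8 to 34: satisfied.
The claimed |C| lies below the Hamming bound.


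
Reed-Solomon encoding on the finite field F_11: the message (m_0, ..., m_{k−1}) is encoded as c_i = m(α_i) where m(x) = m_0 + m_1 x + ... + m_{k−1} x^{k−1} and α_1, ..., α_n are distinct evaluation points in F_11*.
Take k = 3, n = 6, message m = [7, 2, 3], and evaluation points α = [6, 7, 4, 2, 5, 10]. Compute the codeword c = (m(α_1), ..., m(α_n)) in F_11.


c = [6, 3, 8, 1, 4, 8]

Message polynomial: m(x) = 7 + 2·x + 3·x^2 (mod 11).
For each evaluation point α_i, compute m(α_i) mod 11:
  α_1 = 6: Horner steps 3 → 9 → 6, so m(6) = 6.
  α_2 = 7: Horner steps 3 → 1 → 3, so m(7) = 3.
  α_3 = 4: Horner steps 3 → 3 → 8, so m(4) = 8.
  α_4 = 2: Horner steps 3 → 8 → 1, so m(2) = 1.
  α_5 = 5: Horner steps 3 → 6 → 4, so m(5) = 4.
  α_6 = 10: Horner steps 3 → 10 → 8, so m(10) = 8.
Codeword c = [6, 3, 8, 1, 4, 8] ∈ F_11^6.


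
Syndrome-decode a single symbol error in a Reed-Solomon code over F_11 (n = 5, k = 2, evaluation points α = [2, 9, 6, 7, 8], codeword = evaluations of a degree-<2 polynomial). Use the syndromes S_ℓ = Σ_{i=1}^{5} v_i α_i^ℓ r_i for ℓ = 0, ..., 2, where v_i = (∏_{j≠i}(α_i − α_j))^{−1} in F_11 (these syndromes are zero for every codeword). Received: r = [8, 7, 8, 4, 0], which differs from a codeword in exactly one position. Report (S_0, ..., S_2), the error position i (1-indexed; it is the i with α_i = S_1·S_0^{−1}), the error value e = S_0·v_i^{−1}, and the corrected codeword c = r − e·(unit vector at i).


S = (7, 3, 6), error at position 1, error magnitude e = 6, c = [2, 7, 8, 4, 0].

Step 1: column multipliers v_i = (∏_{j≠i}(α_i − α_j))^{−1} mod 11.
  i = 1 (α = 2): (2−9)(2−6)(2−7)(2−8) = (−7)·(−4)·(−5)·(−6) = 840 ≡ 4, so v_1 = 4^{−1} = 3 (mod 11).
  i = 2 (α = 9): (9−2)(9−6)(9−7)(9−8) = 7·3·2·1 = 42 ≡ 9, so v_2 = 9^{−1} = 5 (mod 11).
  i = 3 (α = 6): (6−2)(6−9)(6−7)(6−8) = 4·(−3)·(−1)·(−2) = −24 ≡ 9, so v_3 = 9^{−1} = 5 (mod 11).
  i = 4 (α = 7): (7−2)(7−9)(7−6)(7−8) = 5·(−2)·1·(−1) = 10 ≡ 10, so v_4 = 10^{−1} = 10 (mod 11).
  i = 5 (α = 8): (8−2)(8−9)(8−6)(8−7) = 6·(−1)·2·1 = −12 ≡ 10, so v_5 = 10^{−1} = 10 (mod 11).
  v = [3, 5, 5, 10, 10].
Step 2: syndromes of r = [8, 7, 8, 4, 0] (all sums mod 11).
  S_0 = Σ v_i r_i = 3·8 + 5·7 + 5·8 + 10·4 + 10·0 = 139 ≡ 7.
  S_1 = Σ v_i α_i r_i = 3·2·8 + 5·9·7 + 5·6·8 + 10·7·4 + 10·8·0 = 883 ≡ 3.
  α_i^2 mod 11 = [4, 4, 3, 5, 9].
  S_2 = Σ v_i α_i^2 r_i = 3·4·8 + 5·4·7 + 5·3·8 + 10·5·4 + 10·9·0 = 556 ≡ 6.
  S = (7, 3, 6) ≠ 0, so r is not a codeword (an error is present).
Step 3: locate the error. For a single error e at position i, S_ℓ = v_i·e·α_i^ℓ, so α_err = S_1/S_0.
  S_0^{−1} = 7^{−1} = 8 (mod 11), so α_err = 3·8 = 24 ≡ 2 = α_1. Error position i = 1.
  Consistency check: S_2/S_1 = 6·4 = 24 ≡ 2 = α_err ✓ (single-error assumption holds).
Step 4: error magnitude e = S_0/v_1 = S_0·∏_{j≠1}(α_1 − α_j) = 7·4 = 28 ≡ 6 (mod 11).
Step 5: correct position 1: c_1 = r_1 − e = 8 − 6 ≡ 2 (mod 11). Hence c = [2, 7, 8, 4, 0].
  Check: interpolating c through the α_i gives m(x) = 10 + 7·x (degree < 2) with m(α_i) = c_i for every i, so c is indeed a codeword.


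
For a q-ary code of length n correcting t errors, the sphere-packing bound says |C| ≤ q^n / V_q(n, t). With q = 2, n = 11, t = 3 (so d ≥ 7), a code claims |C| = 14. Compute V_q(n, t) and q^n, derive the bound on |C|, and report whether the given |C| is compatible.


V_q(n, t) = 232, q^n = 2048, Hamming bound = 8, |C| = 14 > bound (violated).

Step 1: Compute V_q(n, t) = Σ_{j=0}^3 C(n, j) (q−1)^j.
  j = 0: C(11,0)·(1)^0 = 1·1 = 1.
  j = 1: C(11,1)·(1)^1 = 11·1 = 11.
  j = 2: C(11,2)·(1)^2 = 55·1 = 55.
  j = 3: C(11,3)·(1)^3 = 165·1 = 165.
  V_q(n, t) = 1 + 11 + 55 + 165 = 232.
Step 2: q^n = 2^11 = 2048.
Step 3: Hamming bound ⌊q^n / V_q(n,t)⌋ = ⌊2048/232⌋ = 8.
Step 4: Compare |C| = 14 to 8: violated.
The claimed |C| lies above the Hamming bound, so no 2-ary code of length 11 with d ≥ 7 can have 14 codewords.


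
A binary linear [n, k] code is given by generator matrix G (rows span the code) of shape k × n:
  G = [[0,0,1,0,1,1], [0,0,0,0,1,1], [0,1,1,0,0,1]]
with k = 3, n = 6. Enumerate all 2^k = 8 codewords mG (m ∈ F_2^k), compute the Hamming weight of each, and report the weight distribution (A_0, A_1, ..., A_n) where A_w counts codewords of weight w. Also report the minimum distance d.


Weight distribution: A_0 = 1, A_1 = 1, A_2 = 3, A_3 = 3. Minimum distance d = 1.

Enumerate all 2^3 = 8 messages m ∈ F_2^3.
For each, compute codeword c = mG in F_2^6, then tally its weight.
  m = 000 → c = 000000, weight = 0.
  m = 100 → c = 001011, weight = 3.
  m = 010 → c = 000011, weight = 2.
  m = 110 → c = 001000, weight = 1.
  m = 001 → c = 011001, weight = 3.
  m = 101 → c = 010010, weight = 2.
  m = 011 → c = 011010, weight = 3.
  m = 111 → c = 010001, weight = 2.
Tally weights:
  weight 0: 1 codewords.
  weight 1: 1 codewords.
  weight 2: 3 codewords.
  weight 3: 3 codewords.
Minimum distance d = smallest w > 0 with A_w > 0 = 1.
Sanity: Σ A_w = 8 = 2^3 = 8 ✓.


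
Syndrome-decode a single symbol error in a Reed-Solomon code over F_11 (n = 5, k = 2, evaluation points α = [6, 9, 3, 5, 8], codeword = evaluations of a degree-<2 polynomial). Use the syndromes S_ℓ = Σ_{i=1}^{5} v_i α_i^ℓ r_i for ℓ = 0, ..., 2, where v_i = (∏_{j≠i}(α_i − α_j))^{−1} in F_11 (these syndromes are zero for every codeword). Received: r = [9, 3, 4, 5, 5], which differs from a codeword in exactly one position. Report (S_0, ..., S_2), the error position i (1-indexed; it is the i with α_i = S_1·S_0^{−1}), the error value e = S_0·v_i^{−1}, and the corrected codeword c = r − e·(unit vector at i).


S = (3, 4, 9), error at position 4, error magnitude e = 5, c = [9, 3, 4, 0, 5].

Step 1: column multipliers v_i = (∏_{j≠i}(α_i − α_j))^{−1} mod 11.
  i = 1 (α = 6): (6−9)(6−3)(6−5)(6−8) = (−3)·3·1·(−2) = 18 ≡ 7, so v_1 = 7^{−1} = 8 (mod 11).
  i = 2 (α = 9): (9−6)(9−3)(9−5)(9−8) = 3·6·4·1 = 72 ≡ 6, so v_2 = 6^{−1} = 2 (mod 11).
  i = 3 (α = 3): (3−6)(3−9)(3−5)(3−8) = (−3)·(−6)·(−2)·(−5) = 180 ≡ 4, so v_3 = 4^{−1} = 3 (mod 11).
  i = 4 (α = 5): (5−6)(5−9)(5−3)(5−8) = (−1)·(−4)·2·(−3) = −24 ≡ 9, so v_4 = 9^{−1} = 5 (mod 11).
  i = 5 (α = 8): (8−6)(8−9)(8−3)(8−5) = 2·(−1)·5·3 = −30 ≡ 3, so v_5 = 3^{−1} = 4 (mod 11).
  v = [8, 2, 3, 5, 4].
Step 2: syndromes of r = [9, 3, 4, 5, 5] (all sums mod 11).
  S_0 = Σ v_i r_i = 8·9 + 2·3 + 3·4 + 5·5 + 4·5 = 135 ≡ 3.
  S_1 = Σ v_i α_i r_i = 8·6·9 + 2·9·3 + 3·3·4 + 5·5·5 + 4·8·5 = 807 ≡ 4.
  α_i^2 mod 11 = [3, 4, 9, 3, 9].
  S_2 = Σ v_i α_i^2 r_i = 8·3·9 + 2·4·3 + 3·9·4 + 5·3·5 + 4·9·5 = 603 ≡ 9.
  S = (3, 4, 9) ≠ 0, so r is not a codeword (an error is present).
Step 3: locate the error. For a single error e at position i, S_ℓ = v_i·e·α_i^ℓ, so α_err = S_1/S_0.
  S_0^{−1} = 3^{−1} = 4 (mod 11), so α_err = 4·4 = 16 ≡ 5 = α_4. Error position i = 4.
  Consistency check: S_2/S_1 = 9·3 = 27 ≡ 5 = α_err ✓ (single-error assumption holds).
Step 4: error magnitude e = S_0/v_4 = S_0·∏_{j≠4}(α_4 − α_j) = 3·9 = 27 ≡ 5 (mod 11).
Step 5: correct position 4: c_4 = r_4 − e = 5 − 5 ≡ 0 (mod 11). Hence c = [9, 3, 4, 0, 5].
  Check: interpolating c through the α_i gives m(x) = 10 + 9·x (degree < 2) with m(α_i) = c_i for every i, so c is indeed a codeword.


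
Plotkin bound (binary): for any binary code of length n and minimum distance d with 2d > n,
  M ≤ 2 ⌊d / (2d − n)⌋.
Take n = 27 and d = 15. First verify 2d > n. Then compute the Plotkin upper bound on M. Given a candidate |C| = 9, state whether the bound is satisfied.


Plotkin bound M ≤ 10; given |C| = 9 ≤ bound (satisfied).

Check applicability: 2d = 30, n = 27.
2d − n = 3 > 0, so Plotkin applies.
Compute d/(2d−n) = 15/3 ≈ 5.0000.
⌊d/(2d−n)⌋ = 5.
Plotkin bound: M ≤ 2·5 = 10.
Given |C| = 9, check: satisfied.
This |C| is below the Plotkin bound.


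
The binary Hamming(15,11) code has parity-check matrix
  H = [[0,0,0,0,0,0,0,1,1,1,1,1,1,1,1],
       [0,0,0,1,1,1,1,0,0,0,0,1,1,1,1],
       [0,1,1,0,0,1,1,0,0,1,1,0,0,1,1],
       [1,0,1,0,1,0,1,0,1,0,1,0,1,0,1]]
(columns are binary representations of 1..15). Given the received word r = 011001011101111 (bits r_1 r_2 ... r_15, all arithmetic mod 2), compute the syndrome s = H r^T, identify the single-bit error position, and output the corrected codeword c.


s = (1, 1, 0, 0)^T, error position = 12, corrected codeword c = 011001011100111

Compute s = H r^T mod 2 one row at a time:
  s_1 = 1 + 1 + 1 + 0 + 1 + 1 + 1 + 1 = 7 ≡ 1 (mod 2).
  s_2 = 0 + 0 + 1 + 0 + 1 + 1 + 1 + 1 = 5 ≡ 1 (mod 2).
  s_3 = 1 + 1 + 1 + 0 + 1 + 0 + 1 + 1 = 6 ≡ 0 (mod 2).
  s_4 = 0 + 1 + 0 + 0 + 1 + 0 + 1 + 1 = 4 ≡ 0 (mod 2).
s = (1, 1, 0, 0)^T — this equals column 12 of H (binary 1100), so error is at position 12.
Correct: flip bit 12 of r = 011001011101111 to get c = 011001011100111.
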